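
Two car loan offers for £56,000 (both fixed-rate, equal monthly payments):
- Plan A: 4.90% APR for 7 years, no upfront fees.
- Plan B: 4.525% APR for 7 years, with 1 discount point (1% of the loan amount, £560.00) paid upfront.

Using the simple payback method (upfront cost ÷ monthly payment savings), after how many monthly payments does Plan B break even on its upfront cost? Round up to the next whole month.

Plan A: monthly rate = 4.9%/12 = 0.0040833; payment = 56,000 × 0.0040833 / (1 − (1+0.0040833)^−84) = £788.87.
Plan B: monthly rate = 4.525%/12 = 0.0037708; payment = 56,000 × 0.0037708 / (1 − (1+0.0037708)^−84) = £779.06.
Monthly savings = £788.87 − £779.06 = £9.81.
Break-even = £560.00 / £9.81 = 57.08 → 58 months.

58 months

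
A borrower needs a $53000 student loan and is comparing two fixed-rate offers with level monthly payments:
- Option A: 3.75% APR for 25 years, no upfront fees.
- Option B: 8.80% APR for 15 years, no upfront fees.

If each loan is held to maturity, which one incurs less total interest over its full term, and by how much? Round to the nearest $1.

Option A: monthly rate = 3.75%/12 = 0.0031250; payment = 53,000 × 0.0031250 / (1 − (1+0.0031250)^−300) = $272.49.
Total interest on Option A = 300 × $272.49 − $53,000 = $28,747.00.
Option B: monthly rate = 8.8%/12 = 0.0073333; payment = 53,000 × 0.0073333 / (1 − (1+0.0073333)^−180) = $531.27.
Total interest on Option B = 180 × $531.27 − $53,000 = $42,628.60.
Option A is lower by $13,881.60.

Option A by $13,882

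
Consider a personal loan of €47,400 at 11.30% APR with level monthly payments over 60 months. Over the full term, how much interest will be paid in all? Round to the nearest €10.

At 11.30% the monthly rate is 0.0094167, so the payment is 47,400 × 0.0094167 / (1 − 1.0094167^−60) = €1,037.70.
Total paid = 60 × €1,037.70 = €62,262.00; interest = €62,262.00 − €47,400 = €14,862.00.

€14,860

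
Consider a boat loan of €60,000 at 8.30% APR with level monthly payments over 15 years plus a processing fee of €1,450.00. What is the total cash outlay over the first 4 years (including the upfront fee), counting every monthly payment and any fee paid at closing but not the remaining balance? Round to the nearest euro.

€29,474

Monthly rate = 8.3%/12 = 0.0069167; payment = 60,000 × 0.0069167 / (1 − (1+0.0069167)^−180) = €583.83.
Total outlay = 48 × €583.83 + €1,450.00 = €29,473.84.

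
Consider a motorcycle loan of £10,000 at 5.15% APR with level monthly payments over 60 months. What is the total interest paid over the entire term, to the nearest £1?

At 5.15% the monthly rate is 0.0042917, so the payment is 10,000 × 0.0042917 / (1 − 1.0042917^−60) = £189.40.
Total paid = 60 × £189.40 = £11,364.00; interest = £11,364.00 − £10,000 = £1,364.00.

£1,364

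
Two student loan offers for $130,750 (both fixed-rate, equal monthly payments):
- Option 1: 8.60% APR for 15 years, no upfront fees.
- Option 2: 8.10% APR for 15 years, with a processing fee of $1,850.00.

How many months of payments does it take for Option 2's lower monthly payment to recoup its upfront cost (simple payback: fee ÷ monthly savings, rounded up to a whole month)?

49 months

Option 1: monthly rate = 8.6%/12 = 0.0071667; payment = 130,750 × 0.0071667 / (1 − (1+0.0071667)^−180) = $1,295.22.
Option 2: monthly rate = 8.1%/12 = 0.0067500; payment = 130,750 × 0.0067500 / (1 − (1+0.0067500)^−180) = $1,257.07.
Monthly savings = $1,295.22 − $1,257.07 = $38.15.
Break-even = $1,850.00 / $38.15 = 48.49 → 49 months.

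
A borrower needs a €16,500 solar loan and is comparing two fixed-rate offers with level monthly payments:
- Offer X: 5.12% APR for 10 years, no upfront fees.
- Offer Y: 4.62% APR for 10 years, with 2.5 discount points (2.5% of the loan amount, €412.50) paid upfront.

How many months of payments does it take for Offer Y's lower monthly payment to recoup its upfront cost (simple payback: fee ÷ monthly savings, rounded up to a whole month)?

Offer X: at 5.12% the monthly rate is 0.0042667, so the payment is 16,500 × 0.0042667 / (1 − 1.0042667^−120) = €175.98.
Offer Y: monthly rate = 4.62%/12 = 0.0038500; payment = 16,500 × 0.0038500 / (1 − (1+0.0038500)^−120) = €171.96.
Monthly savings = €175.98 − €171.96 = €4.02.
Break-even = €412.50 / €4.02 = 102.61 → 103 months.

103 months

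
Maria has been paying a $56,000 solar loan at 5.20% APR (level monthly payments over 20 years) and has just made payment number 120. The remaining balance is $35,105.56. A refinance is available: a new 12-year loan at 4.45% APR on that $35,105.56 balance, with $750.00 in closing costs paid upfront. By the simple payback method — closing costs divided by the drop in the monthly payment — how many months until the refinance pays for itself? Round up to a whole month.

13 months

Current payment = 56,000 × 5.2%/12 / (1 − (1+0.0043333)^−240) = $375.79.
Refinanced payment = 35,105.56 × 0.0037083 / (1 − (1+0.0037083)^−144) = $315.09.
Monthly savings = $375.79 − $315.09 = $60.70.
Break-even = $750.00 / $60.70 = 12.36 → 13 months.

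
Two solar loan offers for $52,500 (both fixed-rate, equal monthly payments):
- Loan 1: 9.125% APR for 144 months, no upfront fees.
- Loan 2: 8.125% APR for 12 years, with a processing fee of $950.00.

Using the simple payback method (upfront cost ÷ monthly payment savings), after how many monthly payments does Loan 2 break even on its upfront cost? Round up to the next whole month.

33 months

Loan 1: at 9.125% the monthly rate is 0.0076042, so the payment is 52,500 × 0.0076042 / (1 − 1.0076042^−144) = $601.17.
Loan 2: at 8.125% the monthly rate is 0.0067708, so the payment is 52,500 × 0.0067708 / (1 − 1.0067708^−144) = $571.89.
Monthly savings = $601.17 − $571.89 = $29.28.
Break-even = $950.00 / $29.28 = 32.45 → 33 months.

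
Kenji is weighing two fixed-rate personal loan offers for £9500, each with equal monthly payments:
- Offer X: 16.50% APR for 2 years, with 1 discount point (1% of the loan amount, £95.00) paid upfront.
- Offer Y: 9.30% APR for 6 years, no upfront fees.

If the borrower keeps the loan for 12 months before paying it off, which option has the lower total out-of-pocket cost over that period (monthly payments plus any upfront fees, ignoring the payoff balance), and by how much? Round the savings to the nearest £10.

Offer Y by £3,630

Offer X: monthly rate = 16.5%/12 = 0.0137500; payment = 9,500 × 0.0137500 / (1 − (1+0.0137500)^−24) = £467.42.
Offer Y: at 9.30% the monthly rate is 0.0077500, so the payment is 9,500 × 0.0077500 / (1 − 1.0077500^−72) = £172.66.
Over 12 months: Offer X costs 12 × £467.42 + £95.00 = £5,704.04; Offer Y costs 12 × £172.66 = £2,071.92.
Offer Y is cheaper by £5,704.04 − £2,071.92 = £3,632.12.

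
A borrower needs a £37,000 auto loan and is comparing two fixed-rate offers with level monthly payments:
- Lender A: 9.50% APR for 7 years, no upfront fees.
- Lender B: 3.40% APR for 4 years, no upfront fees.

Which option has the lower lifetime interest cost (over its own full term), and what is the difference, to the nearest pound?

Lender B by £11,172

Lender A: monthly rate = 9.5%/12 = 0.0079167; payment = 37,000 × 0.0079167 / (1 − (1+0.0079167)^−84) = £604.73.
Total interest on Lender A = 84 × £604.73 − £37,000 = £13,797.32.
Lender B: monthly rate = 3.4%/12 = 0.0028333; payment = 37,000 × 0.0028333 / (1 − (1+0.0028333)^−48) = £825.53.
Total interest on Lender B = 48 × £825.53 − £37,000 = £2,625.44.
Lender B is lower by £11,171.88.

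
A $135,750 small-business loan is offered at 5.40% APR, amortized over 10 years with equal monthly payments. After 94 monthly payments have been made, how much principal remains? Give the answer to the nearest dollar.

$35,908

With monthly rate i = 5.4%/12 = 0.0045000, the balance after k of n payments is P · [(1+i)^n − (1+i)^k] / [(1+i)^n − 1].
(1+0.0045000)^120 = 1.71392941 and (1+0.0045000)^94 = 1.52508645, so the balance is 135,750 × (1.71392941 − 1.52508645) / (1.71392941 − 1) = $35,907.52.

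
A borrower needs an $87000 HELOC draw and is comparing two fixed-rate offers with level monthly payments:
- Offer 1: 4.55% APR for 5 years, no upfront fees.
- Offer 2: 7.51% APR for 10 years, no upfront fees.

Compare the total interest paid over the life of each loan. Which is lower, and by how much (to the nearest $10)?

Offer 1 by $26,540

Offer 1: monthly rate = 4.55%/12 = 0.0037917; payment = 87,000 × 0.0037917 / (1 − (1+0.0037917)^−60) = $1,623.92.
Total interest on Offer 1 = 60 × $1,623.92 − $87,000 = $10,435.20.
Offer 2: monthly rate = 7.51%/12 = 0.0062583; payment = 87,000 × 0.0062583 / (1 − (1+0.0062583)^−120) = $1,033.16.
Total interest on Offer 2 = 120 × $1,033.16 − $87,000 = $36,979.20.
Offer 1 is lower by $26,544.00.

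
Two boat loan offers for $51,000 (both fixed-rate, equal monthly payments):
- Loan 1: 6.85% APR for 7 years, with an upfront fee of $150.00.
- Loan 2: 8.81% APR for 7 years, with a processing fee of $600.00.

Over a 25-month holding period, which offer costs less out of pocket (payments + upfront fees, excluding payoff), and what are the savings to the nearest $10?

Loan 1: monthly rate = 6.85%/12 = 0.0057083; payment = 51,000 × 0.0057083 / (1 − (1+0.0057083)^−84) = $765.99.
Loan 2: monthly rate = 8.81%/12 = 0.0073417; payment = 51,000 × 0.0073417 / (1 − (1+0.0073417)^−84) = $815.63.
Over 25 months: Loan 1 costs 25 × $765.99 + $150.00 = $19,299.75; Loan 2 costs 25 × $815.63 + $600.00 = $20,990.75.
Loan 1 is cheaper by $20,990.75 − $19,299.75 = $1,691.00.

Loan 1 by $1,690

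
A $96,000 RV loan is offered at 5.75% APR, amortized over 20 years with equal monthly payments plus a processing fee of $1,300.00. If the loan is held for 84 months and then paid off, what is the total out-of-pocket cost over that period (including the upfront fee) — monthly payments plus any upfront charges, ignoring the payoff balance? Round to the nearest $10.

Monthly rate = 5.75%/12 = 0.0047917; payment = 96,000 × 0.0047917 / (1 − (1+0.0047917)^−240) = $674.00.
Total outlay = 84 × $674.00 + $1,300.00 = $57,916.00.

$57,920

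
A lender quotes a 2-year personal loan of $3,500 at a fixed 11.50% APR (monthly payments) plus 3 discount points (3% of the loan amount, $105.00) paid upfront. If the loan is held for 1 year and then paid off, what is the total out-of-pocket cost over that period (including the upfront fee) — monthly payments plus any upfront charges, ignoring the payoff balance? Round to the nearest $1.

$2,072

Monthly rate = 11.5%/12 = 0.0095833; payment = 3,500 × 0.0095833 / (1 − (1+0.0095833)^−24) = $163.94.
Total outlay = 12 × $163.94 + $105.00 = $2,072.28.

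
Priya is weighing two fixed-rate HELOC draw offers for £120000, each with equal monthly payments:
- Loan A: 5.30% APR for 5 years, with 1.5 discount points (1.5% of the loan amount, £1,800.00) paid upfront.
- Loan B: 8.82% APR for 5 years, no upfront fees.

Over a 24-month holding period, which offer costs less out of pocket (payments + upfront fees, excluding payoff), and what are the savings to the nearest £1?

Loan A by £2,987

Loan A: at 5.30% the monthly rate is 0.0044167, so the payment is 120,000 × 0.0044167 / (1 − 1.0044167^−60) = £2,281.08.
Loan B: monthly rate = 8.82%/12 = 0.0073500; payment = 120,000 × 0.0073500 / (1 − (1+0.0073500)^−60) = £2,480.53.
Over 24 months: Loan A costs 24 × £2,281.08 + £1,800.00 = £56,545.92; Loan B costs 24 × £2,480.53 = £59,532.72.
Loan A is cheaper by £59,532.72 − £56,545.92 = £2,986.80.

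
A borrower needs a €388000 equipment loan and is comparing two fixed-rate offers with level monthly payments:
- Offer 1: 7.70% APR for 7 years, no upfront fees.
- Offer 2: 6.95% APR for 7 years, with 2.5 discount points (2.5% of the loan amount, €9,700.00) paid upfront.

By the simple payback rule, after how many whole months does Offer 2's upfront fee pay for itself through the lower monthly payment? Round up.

Offer 1: at 7.70% the monthly rate is 0.0064167, so the payment is 388,000 × 0.0064167 / (1 − 1.0064167^−84) = €5,989.62.
Offer 2: at 6.95% the monthly rate is 0.0057917, so the payment is 388,000 × 0.0057917 / (1 − 1.0057917^−84) = €5,846.48.
Monthly savings = €5,989.62 − €5,846.48 = €143.14.
Break-even = €9,700.00 / €143.14 = 67.77 → 68 months.

68 months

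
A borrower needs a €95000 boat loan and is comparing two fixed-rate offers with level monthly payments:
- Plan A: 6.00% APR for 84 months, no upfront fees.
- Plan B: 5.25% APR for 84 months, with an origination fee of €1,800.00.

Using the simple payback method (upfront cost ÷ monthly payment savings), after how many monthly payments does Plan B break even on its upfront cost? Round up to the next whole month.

Plan A: monthly rate = 6%/12 = 0.0050000; payment = 95,000 × 0.0050000 / (1 − (1+0.0050000)^−84) = €1,387.81.
Plan B: monthly rate = 5.25%/12 = 0.0043750; payment = 95,000 × 0.0043750 / (1 − (1+0.0043750)^−84) = €1,353.91.
Monthly savings = €1,387.81 − €1,353.91 = €33.90.
Break-even = €1,800.00 / €33.90 = 53.10 → 54 months.

54 months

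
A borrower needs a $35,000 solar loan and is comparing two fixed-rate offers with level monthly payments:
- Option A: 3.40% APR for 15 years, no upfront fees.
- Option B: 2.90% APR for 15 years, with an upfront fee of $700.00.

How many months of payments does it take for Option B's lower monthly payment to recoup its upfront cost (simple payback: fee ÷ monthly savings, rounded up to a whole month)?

83 months

Option A: monthly rate = 3.4%/12 = 0.0028333; payment = 35,000 × 0.0028333 / (1 − (1+0.0028333)^−180) = $248.49.
Option B: monthly rate = 2.9%/12 = 0.0024167; payment = 35,000 × 0.0024167 / (1 − (1+0.0024167)^−180) = $240.02.
Monthly savings = $248.49 − $240.02 = $8.47.
Break-even = $700.00 / $8.47 = 82.64 → 83 months.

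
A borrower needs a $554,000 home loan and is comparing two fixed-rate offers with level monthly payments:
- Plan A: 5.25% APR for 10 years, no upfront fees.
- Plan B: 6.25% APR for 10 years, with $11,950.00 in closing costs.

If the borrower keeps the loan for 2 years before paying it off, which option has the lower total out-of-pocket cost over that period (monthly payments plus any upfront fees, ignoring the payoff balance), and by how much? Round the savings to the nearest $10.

Plan A: monthly rate = 5.25%/12 = 0.0043750; payment = 554,000 × 0.0043750 / (1 − (1+0.0043750)^−120) = $5,943.96.
Plan B: monthly rate = 6.25%/12 = 0.0052083; payment = 554,000 × 0.0052083 / (1 − (1+0.0052083)^−120) = $6,220.32.
Over 24 months: Plan A costs 24 × $5,943.96 = $142,655.04; Plan B costs 24 × $6,220.32 + $11,950.00 = $161,237.68.
Plan A is cheaper by $161,237.68 − $142,655.04 = $18,582.64.

Plan A by $18,580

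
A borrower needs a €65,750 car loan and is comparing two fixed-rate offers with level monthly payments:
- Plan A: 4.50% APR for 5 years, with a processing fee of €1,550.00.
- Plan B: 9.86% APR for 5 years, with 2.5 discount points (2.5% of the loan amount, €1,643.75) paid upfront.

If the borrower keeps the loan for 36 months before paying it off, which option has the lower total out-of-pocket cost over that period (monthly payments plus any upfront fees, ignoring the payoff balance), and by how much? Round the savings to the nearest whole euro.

Plan A by €6,095

Plan A: monthly rate = 4.5%/12 = 0.0037500; payment = 65,750 × 0.0037500 / (1 − (1+0.0037500)^−60) = €1,225.78.
Plan B: at 9.86% the monthly rate is 0.0082167, so the payment is 65,750 × 0.0082167 / (1 − 1.0082167^−60) = €1,392.47.
Over 36 months: Plan A costs 36 × €1,225.78 + €1,550.00 = €45,678.08; Plan B costs 36 × €1,392.47 + €1,643.75 = €51,772.67.
Plan A is cheaper by €51,772.67 − €45,678.08 = €6,094.59.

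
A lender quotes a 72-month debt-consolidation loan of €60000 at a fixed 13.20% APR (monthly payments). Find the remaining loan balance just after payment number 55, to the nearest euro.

€18,680

With monthly rate i = 13.2%/12 = 0.0110000, the balance after k of n payments is P · [(1+i)^n − (1+i)^k] / [(1+i)^n − 1].
(1+0.0110000)^72 = 2.19828098 and (1+0.0110000)^55 = 1.82521302, so the balance is 60,000 × (2.19828098 − 1.82521302) / (2.19828098 − 1) = €18,680.16.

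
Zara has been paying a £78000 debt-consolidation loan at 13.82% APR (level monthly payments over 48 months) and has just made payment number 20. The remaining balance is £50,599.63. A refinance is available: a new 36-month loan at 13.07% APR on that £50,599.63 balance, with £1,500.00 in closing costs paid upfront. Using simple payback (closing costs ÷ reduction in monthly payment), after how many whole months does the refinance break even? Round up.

Current payment = 78,000 × 13.82%/12 / (1 − (1+0.0115167)^−48) = £2,124.43.
Refinanced payment = 50,599.63 × 0.0108917 / (1 − (1+0.0108917)^−36) = £1,706.61.
Monthly savings = £2,124.43 − £1,706.61 = £417.82.
Break-even = £1,500.00 / £417.82 = 3.59 → 4 months.

4 months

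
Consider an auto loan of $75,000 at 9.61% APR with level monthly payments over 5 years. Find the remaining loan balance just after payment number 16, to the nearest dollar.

With monthly rate i = 9.61%/12 = 0.0080083, the balance after k of n payments is P · [(1+i)^n − (1+i)^k] / [(1+i)^n − 1].
(1+0.0080083)^60 = 1.61379122 and (1+0.0080083)^16 = 1.13612459, so the balance is 75,000 × (1.61379122 − 1.13612459) / (1.61379122 − 1) = $58,366.75.

$58,367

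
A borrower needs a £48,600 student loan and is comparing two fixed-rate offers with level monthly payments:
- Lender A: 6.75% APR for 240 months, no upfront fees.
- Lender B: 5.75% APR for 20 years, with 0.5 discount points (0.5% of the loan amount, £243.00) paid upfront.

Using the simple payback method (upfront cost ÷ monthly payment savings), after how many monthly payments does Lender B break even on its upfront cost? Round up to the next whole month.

9 months

Lender A: monthly rate = 6.75%/12 = 0.0056250; payment = 48,600 × 0.0056250 / (1 − (1+0.0056250)^−240) = £369.54.
Lender B: monthly rate = 5.75%/12 = 0.0047917; payment = 48,600 × 0.0047917 / (1 − (1+0.0047917)^−240) = £341.21.
Monthly savings = £369.54 − £341.21 = £28.33.
Break-even = £243.00 / £28.33 = 8.58 → 9 months.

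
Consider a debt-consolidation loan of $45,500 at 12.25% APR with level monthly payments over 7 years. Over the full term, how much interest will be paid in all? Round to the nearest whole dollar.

At 12.25% the monthly rate is 0.0102083, so the payment is 45,500 × 0.0102083 / (1 − 1.0102083^−84) = $809.30.
Total paid = 84 × $809.30 = $67,981.20; interest = $67,981.20 − $45,500 = $22,481.20.

$22,481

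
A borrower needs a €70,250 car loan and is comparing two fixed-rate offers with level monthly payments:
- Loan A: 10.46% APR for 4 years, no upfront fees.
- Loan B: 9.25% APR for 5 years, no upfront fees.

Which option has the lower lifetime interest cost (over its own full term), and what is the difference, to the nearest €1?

Loan A: at 10.46% the monthly rate is 0.0087167, so the payment is 70,250 × 0.0087167 / (1 − 1.0087167^−48) = €1,797.28.
Total interest on Loan A = 48 × €1,797.28 − €70,250 = €16,019.44.
Loan B: monthly rate = 9.25%/12 = 0.0077083; payment = 70,250 × 0.0077083 / (1 − (1+0.0077083)^−60) = €1,466.81.
Total interest on Loan B = 60 × €1,466.81 − €70,250 = €17,758.60.
Loan A is lower by €1,739.16.

Loan A by €1,739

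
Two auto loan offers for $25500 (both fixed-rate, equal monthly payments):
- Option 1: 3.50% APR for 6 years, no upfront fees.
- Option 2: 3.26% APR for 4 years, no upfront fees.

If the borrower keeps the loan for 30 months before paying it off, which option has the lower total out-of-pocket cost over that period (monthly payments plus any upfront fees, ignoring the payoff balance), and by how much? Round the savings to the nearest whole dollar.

Option 1 by $5,226

Option 1: monthly rate = 3.5%/12 = 0.0029167; payment = 25,500 × 0.0029167 / (1 − (1+0.0029167)^−72) = $393.17.
Option 2: monthly rate = 3.26%/12 = 0.0027167; payment = 25,500 × 0.0027167 / (1 − (1+0.0027167)^−48) = $567.36.
Over 30 months: Option 1 costs 30 × $393.17 = $11,795.10; Option 2 costs 30 × $567.36 = $17,020.80.
Option 1 is cheaper by $17,020.80 − $11,795.10 = $5,225.70.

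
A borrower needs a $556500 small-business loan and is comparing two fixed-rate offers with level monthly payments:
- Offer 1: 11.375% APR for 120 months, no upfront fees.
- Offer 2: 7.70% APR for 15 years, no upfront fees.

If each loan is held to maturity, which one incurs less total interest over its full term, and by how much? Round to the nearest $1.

Offer 1: at 11.375% the monthly rate is 0.0094792, so the payment is 556,500 × 0.0094792 / (1 − 1.0094792^−120) = $7,784.39.
Total interest on Offer 1 = 120 × $7,784.39 − $556,500 = $377,626.80.
Offer 2: at 7.70% the monthly rate is 0.0064167, so the payment is 556,500 × 0.0064167 / (1 − 1.0064167^−180) = $5,222.27.
Total interest on Offer 2 = 180 × $5,222.27 − $556,500 = $383,508.60.
Offer 1 is lower by $5,881.80.

Offer 1 by $5,882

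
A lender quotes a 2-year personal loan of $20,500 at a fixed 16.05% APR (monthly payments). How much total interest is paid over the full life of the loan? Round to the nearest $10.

$3,600

At 16.05% the monthly rate is 0.0133750, so the payment is 20,500 × 0.0133750 / (1 − 1.0133750^−24) = $1,004.23.
Total paid = 24 × $1,004.23 = $24,101.52; interest = $24,101.52 − $20,500 = $3,601.52.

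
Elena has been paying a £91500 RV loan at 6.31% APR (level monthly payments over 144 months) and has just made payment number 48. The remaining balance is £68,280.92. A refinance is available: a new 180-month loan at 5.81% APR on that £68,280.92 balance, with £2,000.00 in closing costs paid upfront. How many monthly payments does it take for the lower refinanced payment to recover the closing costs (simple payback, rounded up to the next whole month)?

Current payment = 91,500 × 6.31%/12 / (1 − (1+0.0052583)^−144) = £907.65.
Refinanced payment = 68,280.92 × 0.0048417 / (1 − (1+0.0048417)^−180) = £569.21.
Monthly savings = £907.65 − £569.21 = £338.44.
Break-even = £2,000.00 / £338.44 = 5.91 → 6 months.

6 months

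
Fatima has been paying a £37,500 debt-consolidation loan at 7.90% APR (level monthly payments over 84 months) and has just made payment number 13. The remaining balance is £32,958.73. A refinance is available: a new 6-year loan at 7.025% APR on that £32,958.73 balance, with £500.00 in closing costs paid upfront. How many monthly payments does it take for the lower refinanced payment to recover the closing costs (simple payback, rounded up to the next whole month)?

25 months

Current payment = 37,500 × 7.9%/12 / (1 − (1+0.0065833)^−84) = £582.62.
Refinanced payment = 32,958.73 × 0.0058542 / (1 − (1+0.0058542)^−72) = £562.31.
Monthly savings = £582.62 − £562.31 = £20.31.
Break-even = £500.00 / £20.31 = 24.62 → 25 months.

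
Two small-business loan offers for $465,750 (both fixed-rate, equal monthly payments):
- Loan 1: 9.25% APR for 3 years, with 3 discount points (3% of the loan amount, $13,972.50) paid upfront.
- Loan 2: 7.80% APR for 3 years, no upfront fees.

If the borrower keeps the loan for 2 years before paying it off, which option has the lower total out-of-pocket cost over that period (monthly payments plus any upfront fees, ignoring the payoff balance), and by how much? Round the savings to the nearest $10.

Loan 2 by $21,480

Loan 1: monthly rate = 9.25%/12 = 0.0077083; payment = 465,750 × 0.0077083 / (1 − (1+0.0077083)^−36) = $14,864.98.
Loan 2: at 7.80% the monthly rate is 0.0065000, so the payment is 465,750 × 0.0065000 / (1 − 1.0065000^−36) = $14,551.98.
Over 24 months: Loan 1 costs 24 × $14,864.98 + $13,972.50 = $370,732.02; Loan 2 costs 24 × $14,551.98 = $349,247.52.
Loan 2 is cheaper by $370,732.02 − $349,247.52 = $21,484.50.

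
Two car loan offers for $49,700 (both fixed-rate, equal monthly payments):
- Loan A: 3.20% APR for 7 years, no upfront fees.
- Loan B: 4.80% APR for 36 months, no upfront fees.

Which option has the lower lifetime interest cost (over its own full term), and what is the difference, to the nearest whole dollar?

Loan B by $2,077

Loan A: monthly rate = 3.2%/12 = 0.0026667; payment = 49,700 × 0.0026667 / (1 − (1+0.0026667)^−84) = $661.19.
Total interest on Loan A = 84 × $661.19 − $49,700 = $5,839.96.
Loan B: monthly rate = 4.8%/12 = 0.0040000; payment = 49,700 × 0.0040000 / (1 − (1+0.0040000)^−36) = $1,485.09.
Total interest on Loan B = 36 × $1,485.09 − $49,700 = $3,763.24.
Loan B is lower by $2,076.72.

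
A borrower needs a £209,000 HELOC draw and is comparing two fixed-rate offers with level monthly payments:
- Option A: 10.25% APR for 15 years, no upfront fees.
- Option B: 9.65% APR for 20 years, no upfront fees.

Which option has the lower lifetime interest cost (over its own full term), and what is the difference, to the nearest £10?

Option A: at 10.25% the monthly rate is 0.0085417, so the payment is 209,000 × 0.0085417 / (1 − 1.0085417^−180) = £2,278.00.
Total interest on Option A = 180 × £2,278.00 − £209,000 = £201,040.00.
Option B: monthly rate = 9.65%/12 = 0.0080417; payment = 209,000 × 0.0080417 / (1 − (1+0.0080417)^−240) = £1,968.67.
Total interest on Option B = 240 × £1,968.67 − £209,000 = £263,480.80.
Option A is lower by £62,440.80.

Option A by £62,440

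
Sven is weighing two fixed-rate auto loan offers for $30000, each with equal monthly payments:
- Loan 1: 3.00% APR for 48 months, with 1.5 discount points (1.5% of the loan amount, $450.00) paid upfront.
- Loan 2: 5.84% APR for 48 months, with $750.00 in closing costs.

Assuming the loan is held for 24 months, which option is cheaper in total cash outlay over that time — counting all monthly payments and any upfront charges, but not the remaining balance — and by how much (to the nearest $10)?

Loan 1 by $1,220

Loan 1: at 3.00% the monthly rate is 0.0025000, so the payment is 30,000 × 0.0025000 / (1 − 1.0025000^−48) = $664.03.
Loan 2: monthly rate = 5.84%/12 = 0.0048667; payment = 30,000 × 0.0048667 / (1 − (1+0.0048667)^−48) = $702.35.
Over 24 months: Loan 1 costs 24 × $664.03 + $450.00 = $16,386.72; Loan 2 costs 24 × $702.35 + $750.00 = $17,606.40.
Loan 1 is cheaper by $17,606.40 − $16,386.72 = $1,219.68.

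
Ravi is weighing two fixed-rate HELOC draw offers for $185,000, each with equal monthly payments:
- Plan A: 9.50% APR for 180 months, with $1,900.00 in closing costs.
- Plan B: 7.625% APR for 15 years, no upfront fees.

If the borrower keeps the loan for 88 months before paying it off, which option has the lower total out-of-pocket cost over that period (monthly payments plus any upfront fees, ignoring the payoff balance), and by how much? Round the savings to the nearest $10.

Plan A: monthly rate = 9.5%/12 = 0.0079167; payment = 185,000 × 0.0079167 / (1 − (1+0.0079167)^−180) = $1,931.82.
Plan B: monthly rate = 7.625%/12 = 0.0063542; payment = 185,000 × 0.0063542 / (1 − (1+0.0063542)^−180) = $1,728.14.
Over 88 months: Plan A costs 88 × $1,931.82 + $1,900.00 = $171,900.16; Plan B costs 88 × $1,728.14 = $152,076.32.
Plan B is cheaper by $171,900.16 − $152,076.32 = $19,823.84.

Plan B by $19,820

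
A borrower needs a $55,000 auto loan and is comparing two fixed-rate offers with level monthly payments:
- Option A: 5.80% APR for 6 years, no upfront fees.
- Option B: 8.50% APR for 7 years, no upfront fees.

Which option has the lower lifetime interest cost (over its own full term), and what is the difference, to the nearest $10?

Option A by $7,910

Option A: at 5.80% the monthly rate is 0.0048333, so the payment is 55,000 × 0.0048333 / (1 − 1.0048333^−72) = $906.33.
Total interest on Option A = 72 × $906.33 − $55,000 = $10,255.76.
Option B: at 8.50% the monthly rate is 0.0070833, so the payment is 55,000 × 0.0070833 / (1 − 1.0070833^−84) = $871.01.
Total interest on Option B = 84 × $871.01 − $55,000 = $18,164.84.
Option A is lower by $7,909.08.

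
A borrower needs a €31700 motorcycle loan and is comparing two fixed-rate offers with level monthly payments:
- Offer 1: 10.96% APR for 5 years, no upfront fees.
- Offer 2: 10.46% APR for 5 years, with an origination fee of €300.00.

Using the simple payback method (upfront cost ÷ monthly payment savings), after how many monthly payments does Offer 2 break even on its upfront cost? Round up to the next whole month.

Offer 1: at 10.96% the monthly rate is 0.0091333, so the payment is 31,700 × 0.0091333 / (1 − 1.0091333^−60) = €688.60.
Offer 2: at 10.46% the monthly rate is 0.0087167, so the payment is 31,700 × 0.0087167 / (1 − 1.0087167^−60) = €680.73.
Monthly savings = €688.60 − €680.73 = €7.87.
Break-even = €300.00 / €7.87 = 38.12 → 39 months.

39 months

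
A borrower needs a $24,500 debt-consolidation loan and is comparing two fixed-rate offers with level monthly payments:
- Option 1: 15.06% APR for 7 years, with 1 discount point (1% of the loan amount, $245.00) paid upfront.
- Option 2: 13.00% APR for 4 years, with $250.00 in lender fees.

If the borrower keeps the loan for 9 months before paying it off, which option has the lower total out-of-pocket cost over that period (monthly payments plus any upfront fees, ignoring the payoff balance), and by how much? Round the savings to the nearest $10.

Option 1 by $1,660

Option 1: monthly rate = 15.06%/12 = 0.0125500; payment = 24,500 × 0.0125500 / (1 − (1+0.0125500)^−84) = $473.60.
Option 2: monthly rate = 13%/12 = 0.0108333; payment = 24,500 × 0.0108333 / (1 − (1+0.0108333)^−48) = $657.27.
Over 9 months: Option 1 costs 9 × $473.60 + $245.00 = $4,507.40; Option 2 costs 9 × $657.27 + $250.00 = $6,165.43.
Option 1 is cheaper by $6,165.43 − $4,507.40 = $1,658.03.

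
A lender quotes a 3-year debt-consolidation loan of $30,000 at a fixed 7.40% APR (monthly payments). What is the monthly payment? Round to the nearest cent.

Monthly rate = 7.4%/12 = 0.0061667; payment = 30,000 × 0.0061667 / (1 − (1+0.0061667)^−36) = $931.81.

$931.81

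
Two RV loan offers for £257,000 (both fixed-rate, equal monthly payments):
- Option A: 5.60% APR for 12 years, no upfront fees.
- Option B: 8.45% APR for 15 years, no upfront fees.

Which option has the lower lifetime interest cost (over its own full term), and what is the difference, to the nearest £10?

Option A: at 5.60% the monthly rate is 0.0046667, so the payment is 257,000 × 0.0046667 / (1 − 1.0046667^−144) = £2,455.06.
Total interest on Option A = 144 × £2,455.06 − £257,000 = £96,528.64.
Option B: at 8.45% the monthly rate is 0.0070417, so the payment is 257,000 × 0.0070417 / (1 − 1.0070417^−180) = £2,523.25.
Total interest on Option B = 180 × £2,523.25 − £257,000 = £197,185.00.
Option A is lower by £100,656.36.

Option A by £100,660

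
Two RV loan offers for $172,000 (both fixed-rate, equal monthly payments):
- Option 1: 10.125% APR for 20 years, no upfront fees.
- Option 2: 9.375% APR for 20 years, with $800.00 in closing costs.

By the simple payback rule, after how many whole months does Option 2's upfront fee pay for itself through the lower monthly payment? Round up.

Option 1: monthly rate = 10.125%/12 = 0.0084375; payment = 172,000 × 0.0084375 / (1 − (1+0.0084375)^−240) = $1,674.11.
Option 2: monthly rate = 9.375%/12 = 0.0078125; payment = 172,000 × 0.0078125 / (1 − (1+0.0078125)^−240) = $1,589.25.
Monthly savings = $1,674.11 − $1,589.25 = $84.86.
Break-even = $800.00 / $84.86 = 9.43 → 10 months.

10 months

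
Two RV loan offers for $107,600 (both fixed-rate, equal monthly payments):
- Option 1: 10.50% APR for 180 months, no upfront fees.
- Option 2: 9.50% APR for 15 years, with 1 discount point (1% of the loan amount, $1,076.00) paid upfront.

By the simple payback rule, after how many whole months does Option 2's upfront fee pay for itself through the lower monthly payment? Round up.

Option 1: at 10.50% the monthly rate is 0.0087500, so the payment is 107,600 × 0.0087500 / (1 − 1.0087500^−180) = $1,189.41.
Option 2: monthly rate = 9.5%/12 = 0.0079167; payment = 107,600 × 0.0079167 / (1 − (1+0.0079167)^−180) = $1,123.59.
Monthly savings = $1,189.41 − $1,123.59 = $65.82.
Break-even = $1,076.00 / $65.82 = 16.35 → 17 months.

17 months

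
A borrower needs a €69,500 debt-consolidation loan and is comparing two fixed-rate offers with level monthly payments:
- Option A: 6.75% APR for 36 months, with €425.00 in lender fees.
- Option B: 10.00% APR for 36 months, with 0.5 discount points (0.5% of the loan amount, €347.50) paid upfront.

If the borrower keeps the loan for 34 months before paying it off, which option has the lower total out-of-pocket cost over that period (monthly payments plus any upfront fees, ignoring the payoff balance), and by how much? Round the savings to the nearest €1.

Option A: monthly rate = 6.75%/12 = 0.0056250; payment = 69,500 × 0.0056250 / (1 − (1+0.0056250)^−36) = €2,138.02.
Option B: monthly rate = 10%/12 = 0.0083333; payment = 69,500 × 0.0083333 / (1 − (1+0.0083333)^−36) = €2,242.57.
Over 34 months: Option A costs 34 × €2,138.02 + €425.00 = €73,117.68; Option B costs 34 × €2,242.57 + €347.50 = €76,594.88.
Option A is cheaper by €76,594.88 − €73,117.68 = €3,477.20.

Option A by €3,477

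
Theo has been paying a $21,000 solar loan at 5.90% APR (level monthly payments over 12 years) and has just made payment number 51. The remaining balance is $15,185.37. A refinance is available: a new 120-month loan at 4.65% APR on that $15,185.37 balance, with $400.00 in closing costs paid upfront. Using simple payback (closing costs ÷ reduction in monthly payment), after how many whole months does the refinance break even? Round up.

Current payment = 21,000 × 5.9%/12 / (1 − (1+0.0049167)^−144) = $203.84.
Refinanced payment = 15,185.37 × 0.0038750 / (1 − (1+0.0038750)^−120) = $158.48.
Monthly savings = $203.84 − $158.48 = $45.36.
Break-even = $400.00 / $45.36 = 8.82 → 9 months.

9 months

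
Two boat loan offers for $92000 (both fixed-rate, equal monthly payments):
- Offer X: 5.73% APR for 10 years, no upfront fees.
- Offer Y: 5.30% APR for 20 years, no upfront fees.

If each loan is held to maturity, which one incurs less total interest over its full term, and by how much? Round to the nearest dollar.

Offer X: at 5.73% the monthly rate is 0.0047750, so the payment is 92,000 × 0.0047750 / (1 − 1.0047750^−120) = $1,008.96.
Total interest on Offer X = 120 × $1,008.96 − $92,000 = $29,075.20.
Offer Y: at 5.30% the monthly rate is 0.0044167, so the payment is 92,000 × 0.0044167 / (1 − 1.0044167^−240) = $622.51.
Total interest on Offer Y = 240 × $622.51 − $92,000 = $57,402.40.
Offer X is lower by $28,327.20.

Offer X by $28,327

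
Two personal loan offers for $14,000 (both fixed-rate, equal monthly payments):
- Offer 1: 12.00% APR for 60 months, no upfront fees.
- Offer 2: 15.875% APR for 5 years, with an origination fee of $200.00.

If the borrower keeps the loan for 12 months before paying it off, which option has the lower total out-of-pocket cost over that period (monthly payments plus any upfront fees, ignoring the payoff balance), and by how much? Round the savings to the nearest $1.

Offer 1 by $537

Offer 1: at 12.00% the monthly rate is 0.0100000, so the payment is 14,000 × 0.0100000 / (1 − 1.0100000^−60) = $311.42.
Offer 2: at 15.875% the monthly rate is 0.0132292, so the payment is 14,000 × 0.0132292 / (1 − 1.0132292^−60) = $339.52.
Over 12 months: Offer 1 costs 12 × $311.42 = $3,737.04; Offer 2 costs 12 × $339.52 + $200.00 = $4,274.24.
Offer 1 is cheaper by $4,274.24 − $3,737.04 = $537.20.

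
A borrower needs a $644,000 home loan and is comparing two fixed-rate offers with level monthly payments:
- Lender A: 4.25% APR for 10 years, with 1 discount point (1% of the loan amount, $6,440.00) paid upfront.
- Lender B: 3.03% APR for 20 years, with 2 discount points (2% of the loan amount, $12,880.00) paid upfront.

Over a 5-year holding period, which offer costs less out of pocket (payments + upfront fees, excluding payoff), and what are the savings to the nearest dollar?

Lender B by $174,501

Lender A: at 4.25% the monthly rate is 0.0035417, so the payment is 644,000 × 0.0035417 / (1 − 1.0035417^−120) = $6,596.98.
Lender B: at 3.03% the monthly rate is 0.0025250, so the payment is 644,000 × 0.0025250 / (1 − 1.0025250^−240) = $3,581.29.
Over 60 months: Lender A costs 60 × $6,596.98 + $6,440.00 = $402,258.80; Lender B costs 60 × $3,581.29 + $12,880.00 = $227,757.40.
Lender B is cheaper by $402,258.80 − $227,757.40 = $174,501.40.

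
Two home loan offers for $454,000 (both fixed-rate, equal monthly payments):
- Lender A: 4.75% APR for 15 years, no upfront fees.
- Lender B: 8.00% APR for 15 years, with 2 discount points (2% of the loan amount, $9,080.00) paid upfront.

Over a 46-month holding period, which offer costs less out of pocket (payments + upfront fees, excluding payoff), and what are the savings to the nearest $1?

Lender A: at 4.75% the monthly rate is 0.0039583, so the payment is 454,000 × 0.0039583 / (1 − 1.0039583^−180) = $3,531.36.
Lender B: monthly rate = 8%/12 = 0.0066667; payment = 454,000 × 0.0066667 / (1 − (1+0.0066667)^−180) = $4,338.66.
Over 46 months: Lender A costs 46 × $3,531.36 = $162,442.56; Lender B costs 46 × $4,338.66 + $9,080.00 = $208,658.36.
Lender A is cheaper by $208,658.36 − $162,442.56 = $46,215.80.

Lender A by $46,216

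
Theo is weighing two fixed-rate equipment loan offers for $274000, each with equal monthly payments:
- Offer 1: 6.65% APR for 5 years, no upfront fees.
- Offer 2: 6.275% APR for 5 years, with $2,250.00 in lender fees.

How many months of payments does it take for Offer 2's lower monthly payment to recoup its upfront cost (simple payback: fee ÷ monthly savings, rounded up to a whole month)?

47 months

Offer 1: monthly rate = 6.65%/12 = 0.0055417; payment = 274,000 × 0.0055417 / (1 − (1+0.0055417)^−60) = $5,380.40.
Offer 2: at 6.275% the monthly rate is 0.0052292, so the payment is 274,000 × 0.0052292 / (1 − 1.0052292^−60) = $5,332.30.
Monthly savings = $5,380.40 − $5,332.30 = $48.10.
Break-even = $2,250.00 / $48.10 = 46.78 → 47 months.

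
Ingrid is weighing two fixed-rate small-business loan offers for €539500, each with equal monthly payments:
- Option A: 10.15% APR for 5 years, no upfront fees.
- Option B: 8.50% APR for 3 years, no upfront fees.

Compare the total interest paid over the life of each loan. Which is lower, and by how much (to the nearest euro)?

Option B by €77,054

Option A: monthly rate = 10.15%/12 = 0.0084583; payment = 539,500 × 0.0084583 / (1 − (1+0.0084583)^−60) = €11,502.64.
Total interest on Option A = 60 × €11,502.64 − €539,500 = €150,658.40.
Option B: at 8.50% the monthly rate is 0.0070833, so the payment is 539,500 × 0.0070833 / (1 − 1.0070833^−36) = €17,030.69.
Total interest on Option B = 36 × €17,030.69 − €539,500 = €73,604.84.
Option B is lower by €77,053.56.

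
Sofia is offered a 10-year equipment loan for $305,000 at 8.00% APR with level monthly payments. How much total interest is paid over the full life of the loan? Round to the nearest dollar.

$139,059

Monthly rate = 8%/12 = 0.0066667; payment = 305,000 × 0.0066667 / (1 − (1+0.0066667)^−120) = $3,700.49.
Total paid = 120 × $3,700.49 = $444,058.80; interest = $444,058.80 − $305,000 = $139,058.80.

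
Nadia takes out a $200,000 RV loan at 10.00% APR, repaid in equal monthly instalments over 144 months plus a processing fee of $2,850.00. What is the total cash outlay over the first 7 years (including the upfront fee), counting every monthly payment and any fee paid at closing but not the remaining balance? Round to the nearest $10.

$203,620

Monthly rate = 10%/12 = 0.0083333; payment = 200,000 × 0.0083333 / (1 − (1+0.0083333)^−144) = $2,390.16.
Total outlay = 84 × $2,390.16 + $2,850.00 = $203,623.44.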